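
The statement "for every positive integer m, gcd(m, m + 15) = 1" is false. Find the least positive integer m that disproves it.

m = 3

Check each positive integer m in order until gcd(m, m + 15) > 1.
For m = 1, 2 the conclusion holds.
m = 3: gcd(3, 18) = 3.
Thus m = 3 disproves the claim, and no smaller m works.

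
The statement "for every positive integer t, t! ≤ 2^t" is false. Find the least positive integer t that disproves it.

t = 4

Check each positive integer t in order until t! > 2^t.
t = 1: t! = 1 and 2^t = 2, so 1 ≤ 2.
t = 2: t! = 2 and 2^t = 4, so 2 ≤ 4.
t = 3: t! = 6 and 2^t = 8, so 6 ≤ 8.
t = 4: t! = 24 and 2^t = 16, so 24 > 16.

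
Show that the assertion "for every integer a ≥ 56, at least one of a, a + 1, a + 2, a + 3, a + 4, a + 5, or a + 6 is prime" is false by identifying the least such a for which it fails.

A counterexample is any integer a ≥ 56 such that a, a + 1, a + 2, a + 3, a + 4, a + 5, a + 6 are all composite; we check each in order.
For a = 56, 57, 58, 59, …, 87, 88, 89 the conclusion holds.
a = 90: 90 = 2 × 45; 91 = 7 × 13; 92 = 2 × 46; 93 = 3 × 31; 94 = 2 × 47; 95 = 5 × 19; 96 = 2 × 48 — all composite.
Hence a = 90 is a counterexample.

a = 90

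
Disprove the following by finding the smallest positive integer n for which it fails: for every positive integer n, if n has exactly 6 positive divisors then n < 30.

Check each positive integer n in order until n has exactly 6 positive divisors but the claim fails.
For n = 12, 18, 20, 28 the conclusion holds.
n = 32: τ(32) = 6; 32 ≥ 30.
So n = 32 is the smallest counterexample.

n = 32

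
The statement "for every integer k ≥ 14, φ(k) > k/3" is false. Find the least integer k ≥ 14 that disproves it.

k = 18

Check each integer k ≥ 14 in order until the claim fails.
For k = 14, 15, 16, 17 the conclusion holds.
k = 18: φ(18) = 6 and 18/3 = 6, so φ(18) ≤ 18/3.
Hence k = 18 is a counterexample.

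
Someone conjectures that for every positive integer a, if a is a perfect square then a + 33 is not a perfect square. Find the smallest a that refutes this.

Check each positive integer a in order until a is a perfect square but a + 33 is a perfect square.
a = 1: 1 + 33 = 34, not a perfect square.
a = 4: 4 + 33 = 37, not a perfect square.
a = 9: 9 + 33 = 42, not a perfect square.
a = 16: 16 = 4² and 16 + 33 = 49 = 7².

a = 16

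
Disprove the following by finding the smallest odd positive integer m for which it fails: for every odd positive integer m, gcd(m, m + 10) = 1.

m = 5

For m = 1, 3 the conclusion holds.
m = 5: gcd(5, 15) = 5.
Hence m = 5 is a counterexample.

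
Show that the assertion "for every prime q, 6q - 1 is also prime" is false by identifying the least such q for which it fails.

Check each prime q in order until 6q - 1 is not prime.
The first 4 eligible values, up to q = 7, all satisfy the conclusion.
q = 11: 6q - 1 = 65 = 5 × 13, not prime.
So q = 11 is the smallest counterexample.

q = 11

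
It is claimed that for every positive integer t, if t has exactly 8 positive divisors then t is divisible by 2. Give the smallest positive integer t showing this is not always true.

t = 105

Check each positive integer t in order until t has exactly 8 positive divisors but t is not divisible by 2.
The first 12 eligible values, up to t = 104, all satisfy the conclusion.
t = 105: τ(105) = 8; 105 mod 2 = 1.
So t = 105 is the smallest counterexample.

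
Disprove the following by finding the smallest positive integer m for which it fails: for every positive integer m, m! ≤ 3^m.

For m = 1, 2, 3, 4, 5, 6 the conclusion holds.
m = 7: m! = 5040 and 3^m = 2187, so 5040 > 2187.
Thus m = 7 disproves the claim, and no smaller m works.

m = 7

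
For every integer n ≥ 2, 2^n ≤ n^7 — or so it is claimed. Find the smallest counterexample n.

n = 37

Check each integer n ≥ 2 in order until 2^n > n^7.
The first 35 eligible values, up to n = 36, all satisfy the conclusion.
n = 37: 2^n = 137438953472 and n^7 = 94931877133, so 137438953472 > 94931877133.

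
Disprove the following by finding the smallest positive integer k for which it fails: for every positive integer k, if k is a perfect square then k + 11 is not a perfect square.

A counterexample is any positive integer k such that k is a perfect square but k + 11 is a perfect square; we check each in order.
k = 1: 1 + 11 = 12, not a perfect square.
k = 4: 4 + 11 = 15, not a perfect square.
k = 9: 9 + 11 = 20, not a perfect square.
k = 16: 16 + 11 = 27, not a perfect square.
k = 25: 25 = 5² and 25 + 11 = 36 = 6².
Hence k = 25 is a counterexample.

k = 25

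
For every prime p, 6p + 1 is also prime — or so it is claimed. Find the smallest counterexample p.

We need the least prime p for which 6p + 1 is not prime.
The first 7 eligible values, up to p = 17, all satisfy the conclusion.
p = 19: 6p + 1 = 115 = 5 × 23, not prime.
Hence p = 19 is a counterexample.

p = 19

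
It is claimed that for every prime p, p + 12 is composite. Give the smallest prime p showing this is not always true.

p = 5

A counterexample is any prime p such that p + 12 is prime; we check each in order.
p = 2: p + 12 = 14 = 2 × 7, composite.
p = 3: p + 12 = 15 = 3 × 5, composite.
p = 5: p + 12 = 17, prime — not composite.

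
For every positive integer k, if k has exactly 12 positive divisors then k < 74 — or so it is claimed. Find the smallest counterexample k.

k = 84

We need the least positive integer k for which k has exactly 12 positive divisors but the claim fails.
For k = 60, 72 the conclusion holds.
k = 84: τ(84) = 12; 84 ≥ 74.
Thus k = 84 disproves the claim, and no smaller k works.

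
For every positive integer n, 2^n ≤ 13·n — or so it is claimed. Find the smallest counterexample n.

n = 7

The first 6 eligible values, up to n = 6, all satisfy the conclusion.
n = 7: 2^n = 128 and 13·n = 91, so 128 > 91.
Hence n = 7 is a counterexample.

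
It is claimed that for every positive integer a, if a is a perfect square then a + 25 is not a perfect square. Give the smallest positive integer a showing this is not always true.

For a = 1, 4, 9, 16, …, 81, 100, 121 the conclusion holds.
a = 144: 144 = 12² and 144 + 25 = 169 = 13².
So a = 144 is the smallest counterexample.

a = 144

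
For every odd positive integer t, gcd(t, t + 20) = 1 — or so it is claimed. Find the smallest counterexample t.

t = 5

We need the least odd positive integer t for which gcd(t, t + 20) > 1.
t = 1: gcd(1, 21) = 1.
t = 3: gcd(3, 23) = 1.
t = 5: gcd(5, 25) = 5.
Thus t = 5 disproves the claim, and no smaller t works.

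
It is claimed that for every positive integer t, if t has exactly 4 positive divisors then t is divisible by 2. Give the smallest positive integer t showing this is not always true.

Check each positive integer t in order until t has exactly 4 positive divisors but t is not divisible by 2.
t = 6: τ(6) = 4; 6 mod 2 = 0.
t = 8: τ(8) = 4; 8 mod 2 = 0.
t = 10: τ(10) = 4; 10 mod 2 = 0.
t = 14: τ(14) = 4; 14 mod 2 = 0.
t = 15: τ(15) = 4; 15 mod 2 = 1.

t = 15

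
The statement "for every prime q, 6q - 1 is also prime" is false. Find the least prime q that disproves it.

q = 11

We need the least prime q for which 6q - 1 is not prime.
The first 4 eligible values, up to q = 7, all satisfy the conclusion.
q = 11: 6q - 1 = 65 = 5 × 13, not prime.
So q = 11 is the smallest counterexample.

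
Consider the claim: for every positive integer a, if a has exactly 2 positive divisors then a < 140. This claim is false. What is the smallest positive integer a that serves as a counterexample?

We need the least positive integer a for which a has exactly 2 positive divisors but the claim fails.
For a = 2, 3, 5, 7, …, 131, 137, 139 the conclusion holds.
a = 149: τ(149) = 2; 149 ≥ 140.

a = 149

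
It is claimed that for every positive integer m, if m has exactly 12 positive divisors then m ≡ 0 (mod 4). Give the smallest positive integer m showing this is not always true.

m = 90

We need the least positive integer m for which m has exactly 12 positive divisors but the claim fails.
m = 60: τ(60) = 12; 60 ≡ 0 (mod 4).
m = 72: τ(72) = 12; 72 ≡ 0 (mod 4).
m = 84: τ(84) = 12; 84 ≡ 0 (mod 4).
m = 90: τ(90) = 12; 90 ≡ 2 (mod 4).
So m = 90 is the smallest counterexample.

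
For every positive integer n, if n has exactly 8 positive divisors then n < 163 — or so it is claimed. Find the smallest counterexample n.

n = 165

We need the least positive integer n for which n has exactly 8 positive divisors but the claim fails.
For n = 24, 30, 40, 42, …, 138, 152, 154 the conclusion holds.
n = 165: τ(165) = 8; 165 ≥ 163.
So n = 165 is the smallest counterexample.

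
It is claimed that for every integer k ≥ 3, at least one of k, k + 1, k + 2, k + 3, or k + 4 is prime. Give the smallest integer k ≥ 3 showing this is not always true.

k = 24

The first 21 eligible values, up to k = 23, all satisfy the conclusion.
k = 24: 24 = 2 × 12; 25 = 5 × 5; 26 = 2 × 13; 27 = 3 × 9; 28 = 2 × 14 — all composite.
Hence k = 24 is a counterexample.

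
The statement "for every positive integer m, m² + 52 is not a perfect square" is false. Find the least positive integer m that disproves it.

m = 12

The first 11 eligible values, up to m = 11, all satisfy the conclusion.
m = 12: 12² + 52 = 196 = 14², a perfect square.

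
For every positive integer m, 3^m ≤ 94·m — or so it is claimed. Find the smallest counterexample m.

m = 6

Check each positive integer m in order until 3^m > 94·m.
m = 1: 3^m = 3 and 94·m = 94, so 3 ≤ 94.
m = 2: 3^m = 9 and 94·m = 188, so 9 ≤ 188.
m = 3: 3^m = 27 and 94·m = 282, so 27 ≤ 282.
m = 4: 3^m = 81 and 94·m = 376, so 81 ≤ 376.
m = 5: 3^m = 243 and 94·m = 470, so 243 ≤ 470.
m = 6: 3^m = 729 and 94·m = 564, so 729 > 564.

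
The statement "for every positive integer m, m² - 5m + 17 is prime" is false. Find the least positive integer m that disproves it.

A counterexample is any positive integer m such that m² - 5m + 17 is not prime; we check each in order.
For m = 1, 2, 3, 4, …, 10, 11, 12 the conclusion holds.
m = 13: m² - 5m + 17 = 121 = 11 × 11, composite.
Thus m = 13 disproves the claim, and no smaller m works.

m = 13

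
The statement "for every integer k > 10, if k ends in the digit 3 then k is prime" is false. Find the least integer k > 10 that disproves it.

We need the least integer k > 10 for which k ends in the digit 3 but k is not prime.
k = 13: 13 ends in 3 and is prime.
k = 23: 23 ends in 3 and is prime.
k = 33: 33 ends in 3; 33 = 3 × 11, composite.

k = 33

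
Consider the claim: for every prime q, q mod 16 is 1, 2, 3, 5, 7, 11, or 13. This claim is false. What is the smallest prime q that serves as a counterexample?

The first 10 eligible values, up to q = 29, all satisfy the conclusion.
q = 31: 31 mod 16 = 15 — not in {1, 2, 3, 5, 7, 11, 13}.

q = 31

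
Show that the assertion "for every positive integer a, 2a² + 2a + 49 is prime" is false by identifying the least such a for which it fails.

For a = 1, 2, 3, 4, 5 the conclusion holds.
a = 6: 2a² + 2a + 49 = 133 = 7 × 19, composite.

a = 6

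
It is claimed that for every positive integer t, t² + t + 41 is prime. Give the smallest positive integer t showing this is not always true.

The first 39 eligible values, up to t = 39, all satisfy the conclusion.
t = 40: t² + t + 41 = 1681 = 41 × 41, composite.
Thus t = 40 disproves the claim, and no smaller t works.

t = 40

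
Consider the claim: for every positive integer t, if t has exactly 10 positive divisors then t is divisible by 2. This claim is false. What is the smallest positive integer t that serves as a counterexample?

t = 405

For t = 48, 80, 112, 162, 176, 208, 272, 304, 368 the conclusion holds.
t = 405: τ(405) = 10; 405 mod 2 = 1.
Hence t = 405 is a counterexample.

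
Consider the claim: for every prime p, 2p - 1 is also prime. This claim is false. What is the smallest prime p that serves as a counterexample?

A counterexample is any prime p such that 2p - 1 is not prime; we check each in order.
p = 2: 2p - 1 = 3, prime.
p = 3: 2p - 1 = 5, prime.
p = 5: 2p - 1 = 9 = 3 × 3, not prime.

p = 5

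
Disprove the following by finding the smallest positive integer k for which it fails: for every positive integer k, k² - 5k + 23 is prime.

Check each positive integer k in order until k² - 5k + 23 is not prime.
The first 18 eligible values, up to k = 18, all satisfy the conclusion.
k = 19: k² - 5k + 23 = 289 = 17 × 17, composite.
Hence k = 19 is a counterexample.

k = 19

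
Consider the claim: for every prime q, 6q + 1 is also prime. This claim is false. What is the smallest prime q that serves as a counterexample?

q = 19

We need the least prime q for which 6q + 1 is not prime.
q = 2: 6q + 1 = 13, prime.
q = 3: 6q + 1 = 19, prime.
q = 5: 6q + 1 = 31, prime.
q = 7: 6q + 1 = 43, prime.
q = 11: 6q + 1 = 67, prime.
q = 13: 6q + 1 = 79, prime.
q = 17: 6q + 1 = 103, prime.
q = 19: 6q + 1 = 115 = 5 × 23, not prime.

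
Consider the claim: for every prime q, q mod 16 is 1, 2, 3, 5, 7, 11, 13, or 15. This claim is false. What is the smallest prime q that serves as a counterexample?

Check each prime q in order until the claim fails.
The first 12 eligible values, up to q = 37, all satisfy the conclusion.
q = 41: 41 mod 16 = 9 — not in {1, 2, 3, 5, 7, 11, 13, 15}.

q = 41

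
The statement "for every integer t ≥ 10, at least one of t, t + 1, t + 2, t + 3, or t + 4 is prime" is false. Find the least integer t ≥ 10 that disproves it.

Check each integer t ≥ 10 in order until t, t + 1, t + 2, t + 3, t + 4 are all composite.
The first 14 eligible values, up to t = 23, all satisfy the conclusion.
t = 24: 24 = 2 × 12; 25 = 5 × 5; 26 = 2 × 13; 27 = 3 × 9; 28 = 2 × 14 — all composite.

t = 24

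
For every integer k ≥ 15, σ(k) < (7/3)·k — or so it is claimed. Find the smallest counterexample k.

Check each integer k ≥ 15 in order until the claim fails.
For k = 15, 16, 17, 18, 19, 20, 21, 22, 23 the conclusion holds.
k = 24: σ(24) = 60; 60 ≥ 56.
Thus k = 24 disproves the claim, and no smaller k works.

k = 24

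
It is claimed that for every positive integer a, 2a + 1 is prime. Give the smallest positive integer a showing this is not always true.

We need the least positive integer a for which 2a + 1 is not prime.
For a = 1, 2, 3 the conclusion holds.
a = 4: 2a + 1 = 9 = 3 × 3, composite.
So a = 4 is the smallest counterexample.

a = 4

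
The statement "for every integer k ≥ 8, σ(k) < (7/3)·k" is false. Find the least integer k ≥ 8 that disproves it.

We need the least integer k ≥ 8 for which the claim fails.
For k = 8, 9, 10, 11 the conclusion holds.
k = 12: σ(12) = 28; 28 ≥ 28.
So k = 12 is the smallest counterexample.

k = 12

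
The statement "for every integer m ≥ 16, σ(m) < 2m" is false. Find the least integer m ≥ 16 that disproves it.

We need the least integer m ≥ 16 for which the claim fails.
For m = 16, 17 the conclusion holds.
m = 18: σ(18) = 39; 39 ≥ 36.
So m = 18 is the smallest counterexample.

m = 18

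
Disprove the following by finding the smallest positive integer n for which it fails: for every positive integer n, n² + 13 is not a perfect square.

n = 6

We need the least positive integer n for which n² + 13 is a perfect square.
n = 1: 1² + 13 = 14, not a perfect square.
n = 2: 2² + 13 = 17, not a perfect square.
n = 3: 3² + 13 = 22, not a perfect square.
n = 4: 4² + 13 = 29, not a perfect square.
n = 5: 5² + 13 = 38, not a perfect square.
n = 6: 6² + 13 = 49 = 7², a perfect square.
So n = 6 is the smallest counterexample.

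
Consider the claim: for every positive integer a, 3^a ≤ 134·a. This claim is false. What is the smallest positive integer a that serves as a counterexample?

A counterexample is any positive integer a such that 3^a > 134·a; we check each in order.
a = 1: 3^a = 3 and 134·a = 134, so 3 ≤ 134.
a = 2: 3^a = 9 and 134·a = 268, so 9 ≤ 268.
a = 3: 3^a = 27 and 134·a = 402, so 27 ≤ 402.
a = 4: 3^a = 81 and 134·a = 536, so 81 ≤ 536.
a = 5: 3^a = 243 and 134·a = 670, so 243 ≤ 670.
a = 6: 3^a = 729 and 134·a = 804, so 729 ≤ 804.
a = 7: 3^a = 2187 and 134·a = 938, so 2187 > 938.
Hence a = 7 is a counterexample.

a = 7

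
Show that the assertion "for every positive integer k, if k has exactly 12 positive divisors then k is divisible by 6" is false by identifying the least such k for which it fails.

k = 140

Check each positive integer k in order until k has exactly 12 positive divisors but k is not divisible by 6.
The first 8 eligible values, up to k = 132, all satisfy the conclusion.
k = 140: τ(140) = 12; 140 mod 6 = 2.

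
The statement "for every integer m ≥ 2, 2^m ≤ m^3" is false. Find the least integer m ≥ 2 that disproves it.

A counterexample is any integer m ≥ 2 such that 2^m > m^3; we check each in order.
m = 2: 2^m = 4 and m^3 = 8, so 4 ≤ 8.
m = 3: 2^m = 8 and m^3 = 27, so 8 ≤ 27.
m = 4: 2^m = 16 and m^3 = 64, so 16 ≤ 64.
m = 5: 2^m = 32 and m^3 = 125, so 32 ≤ 125.
m = 6: 2^m = 64 and m^3 = 216, so 64 ≤ 216.
m = 7: 2^m = 128 and m^3 = 343, so 128 ≤ 343.
m = 8: 2^m = 256 and m^3 = 512, so 256 ≤ 512.
m = 9: 2^m = 512 and m^3 = 729, so 512 ≤ 729.
m = 10: 2^m = 1024 and m^3 = 1000, so 1024 > 1000.

m = 10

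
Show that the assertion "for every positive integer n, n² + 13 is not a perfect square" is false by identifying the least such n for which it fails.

n = 6

A counterexample is any positive integer n such that n² + 13 is a perfect square; we check each in order.
n = 1: 1² + 13 = 14, not a perfect square.
n = 2: 2² + 13 = 17, not a perfect square.
n = 3: 3² + 13 = 22, not a perfect square.
n = 4: 4² + 13 = 29, not a perfect square.
n = 5: 5² + 13 = 38, not a perfect square.
n = 6: 6² + 13 = 49 = 7², a perfect square.
Thus n = 6 disproves the claim, and no smaller n works.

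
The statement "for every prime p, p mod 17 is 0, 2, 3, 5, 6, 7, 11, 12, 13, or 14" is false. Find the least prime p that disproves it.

We need the least prime p for which the claim fails.
For p = 2, 3, 5, 7, …, 31, 37, 41 the conclusion holds.
p = 43: 43 mod 17 = 9 — not in {0, 2, 3, 5, 6, 7, 11, 12, 13, 14}.

p = 43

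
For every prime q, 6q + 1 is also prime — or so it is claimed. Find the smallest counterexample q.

q = 19

q = 2: 6q + 1 = 13, prime.
q = 3: 6q + 1 = 19, prime.
q = 5: 6q + 1 = 31, prime.
q = 7: 6q + 1 = 43, prime.
q = 11: 6q + 1 = 67, prime.
q = 13: 6q + 1 = 79, prime.
q = 17: 6q + 1 = 103, prime.
q = 19: 6q + 1 = 115 = 5 × 23, not prime.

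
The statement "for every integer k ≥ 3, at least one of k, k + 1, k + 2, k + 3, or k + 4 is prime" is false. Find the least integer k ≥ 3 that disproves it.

k = 24

Check each integer k ≥ 3 in order until k, k + 1, k + 2, k + 3, k + 4 are all composite.
The first 21 eligible values, up to k = 23, all satisfy the conclusion.
k = 24: 24 = 2 × 12; 25 = 5 × 5; 26 = 2 × 13; 27 = 3 × 9; 28 = 2 × 14 — all composite.
Thus k = 24 disproves the claim, and no smaller k works.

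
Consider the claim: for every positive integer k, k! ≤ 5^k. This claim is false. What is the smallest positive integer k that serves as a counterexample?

For k = 1, 2, 3, 4, …, 9, 10, 11 the conclusion holds.
k = 12: k! = 479001600 and 5^k = 244140625, so 479001600 > 244140625.
Thus k = 12 disproves the claim, and no smaller k works.

k = 12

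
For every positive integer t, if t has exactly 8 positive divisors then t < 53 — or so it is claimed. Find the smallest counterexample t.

We need the least positive integer t for which t has exactly 8 positive divisors but the claim fails.
t = 24: τ(24) = 8; 24 < 53.
t = 30: τ(30) = 8; 30 < 53.
t = 40: τ(40) = 8; 40 < 53.
t = 42: τ(42) = 8; 42 < 53.
t = 54: τ(54) = 8; 54 ≥ 53.
So t = 54 is the smallest counterexample.

t = 54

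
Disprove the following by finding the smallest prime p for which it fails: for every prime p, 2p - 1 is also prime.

We need the least prime p for which 2p - 1 is not prime.
p = 2: 2p - 1 = 3, prime.
p = 3: 2p - 1 = 5, prime.
p = 5: 2p - 1 = 9 = 3 × 3, not prime.

p = 5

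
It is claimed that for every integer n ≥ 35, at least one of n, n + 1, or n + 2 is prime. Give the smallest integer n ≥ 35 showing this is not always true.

n = 38

A counterexample is any integer n ≥ 35 such that n, n + 1, n + 2 are all composite; we check each in order.
n = 35: 37 is prime.
n = 36: 37 is prime.
n = 37: 37 is prime.
n = 38: 38 = 2 × 19; 39 = 3 × 13; 40 = 2 × 20 — all composite.
So n = 38 is the smallest counterexample.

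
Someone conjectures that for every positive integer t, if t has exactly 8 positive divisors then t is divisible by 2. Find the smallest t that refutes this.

t = 105

Check each positive integer t in order until t has exactly 8 positive divisors but t is not divisible by 2.
For t = 24, 30, 40, 42, …, 88, 102, 104 the conclusion holds.
t = 105: τ(105) = 8; 105 mod 2 = 1.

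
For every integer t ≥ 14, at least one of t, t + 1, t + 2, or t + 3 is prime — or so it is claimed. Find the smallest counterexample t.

A counterexample is any integer t ≥ 14 such that t, t + 1, t + 2, t + 3 are all composite; we check each in order.
For t = 14, 15, 16, 17, 18, 19, 20, 21, 22, 23 the conclusion holds.
t = 24: 24 = 2 × 12; 25 = 5 × 5; 26 = 2 × 13; 27 = 3 × 9 — all composite.
So t = 24 is the smallest counterexample.

t = 24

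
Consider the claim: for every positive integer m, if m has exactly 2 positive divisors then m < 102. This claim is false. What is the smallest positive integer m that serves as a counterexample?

Check each positive integer m in order until m has exactly 2 positive divisors but the claim fails.
For m = 2, 3, 5, 7, …, 89, 97, 101 the conclusion holds.
m = 103: τ(103) = 2; 103 ≥ 102.
Thus m = 103 disproves the claim, and no smaller m works.

m = 103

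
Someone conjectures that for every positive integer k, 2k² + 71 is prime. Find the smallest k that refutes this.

A counterexample is any positive integer k such that 2k² + 71 is not prime; we check each in order.
For k = 1, 2, 3, 4 the conclusion holds.
k = 5: 2k² + 71 = 121 = 11 × 11, composite.
So k = 5 is the smallest counterexample.

k = 5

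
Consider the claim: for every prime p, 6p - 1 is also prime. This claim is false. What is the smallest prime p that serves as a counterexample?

p = 11

Check each prime p in order until 6p - 1 is not prime.
The first 4 eligible values, up to p = 7, all satisfy the conclusion.
p = 11: 6p - 1 = 65 = 5 × 13, not prime.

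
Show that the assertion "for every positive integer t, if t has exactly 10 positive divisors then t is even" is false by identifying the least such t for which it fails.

A counterexample is any positive integer t such that t has exactly 10 positive divisors but t is odd; we check each in order.
For t = 48, 80, 112, 162, 176, 208, 272, 304, 368 the conclusion holds.
t = 405: divisors of 405: 10 divisors; 405 is odd.
So t = 405 is the smallest counterexample.

t = 405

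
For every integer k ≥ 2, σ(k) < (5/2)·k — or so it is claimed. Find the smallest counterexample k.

k = 24

Check each integer k ≥ 2 in order until the claim fails.
For k = 2, 3, 4, 5, …, 21, 22, 23 the conclusion holds.
k = 24: σ(24) = 60; 60 ≥ 60.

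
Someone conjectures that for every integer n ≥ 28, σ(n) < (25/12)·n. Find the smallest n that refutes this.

A counterexample is any integer n ≥ 28 such that the claim fails; we check each in order.
n = 28: σ(28) = 56; 56 < 175/3.
n = 29: σ(29) = 30; 30 < 725/12.
n = 30: σ(30) = 72; 72 ≥ 125/2.
Thus n = 30 disproves the claim, and no smaller n works.

n = 30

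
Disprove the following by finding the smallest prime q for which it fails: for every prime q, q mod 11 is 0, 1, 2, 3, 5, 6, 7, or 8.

q = 31

A counterexample is any prime q such that the claim fails; we check each in order.
For q = 2, 3, 5, 7, 11, 13, 17, 19, 23, 29 the conclusion holds.
q = 31: 31 mod 11 = 9 — not in {0, 1, 2, 3, 5, 6, 7, 8}.
So q = 31 is the smallest counterexample.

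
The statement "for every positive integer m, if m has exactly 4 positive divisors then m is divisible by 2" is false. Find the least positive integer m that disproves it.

m = 15

A counterexample is any positive integer m such that m has exactly 4 positive divisors but m is not divisible by 2; we check each in order.
The first 4 eligible values, up to m = 14, all satisfy the conclusion.
m = 15: τ(15) = 4; 15 mod 2 = 1.
Thus m = 15 disproves the claim, and no smaller m works.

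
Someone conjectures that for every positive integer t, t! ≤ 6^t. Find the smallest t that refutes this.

t = 14

Check each positive integer t in order until t! > 6^t.
For t = 1, 2, 3, 4, …, 11, 12, 13 the conclusion holds.
t = 14: t! = 87178291200 and 6^t = 78364164096, so 87178291200 > 78364164096.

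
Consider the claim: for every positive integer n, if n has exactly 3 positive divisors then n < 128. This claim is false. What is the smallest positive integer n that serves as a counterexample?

A counterexample is any positive integer n such that n has exactly 3 positive divisors but the claim fails; we check each in order.
The first 5 eligible values, up to n = 121, all satisfy the conclusion.
n = 169: τ(169) = 3; 169 ≥ 128.

n = 169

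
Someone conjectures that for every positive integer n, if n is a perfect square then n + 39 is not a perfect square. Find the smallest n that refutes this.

Check each positive integer n in order until n is a perfect square but n + 39 is a perfect square.
The first 4 eligible values, up to n = 16, all satisfy the conclusion.
n = 25: 25 = 5² and 25 + 39 = 64 = 8².

n = 25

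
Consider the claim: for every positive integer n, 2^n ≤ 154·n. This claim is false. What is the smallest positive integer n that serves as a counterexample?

n = 11

A counterexample is any positive integer n such that 2^n > 154·n; we check each in order.
For n = 1, 2, 3, 4, 5, 6, 7, 8, 9, 10 the conclusion holds.
n = 11: 2^n = 2048 and 154·n = 1694, so 2048 > 1694.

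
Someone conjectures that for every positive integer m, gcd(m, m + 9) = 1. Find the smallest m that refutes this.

We need the least positive integer m for which gcd(m, m + 9) > 1.
For m = 1, 2 the conclusion holds.
m = 3: gcd(3, 12) = 3.

m = 3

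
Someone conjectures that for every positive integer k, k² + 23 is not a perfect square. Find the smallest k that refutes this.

For k = 1, 2, 3, 4, 5, 6, 7, 8, 9, 10 the conclusion holds.
k = 11: 11² + 23 = 144 = 12², a perfect square.

k = 11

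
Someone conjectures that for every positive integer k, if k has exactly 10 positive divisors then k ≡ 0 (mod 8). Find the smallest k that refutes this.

k = 48: τ(48) = 10; 48 ≡ 0 (mod 8).
k = 80: τ(80) = 10; 80 ≡ 0 (mod 8).
k = 112: τ(112) = 10; 112 ≡ 0 (mod 8).
k = 162: τ(162) = 10; 162 ≡ 2 (mod 8).
Hence k = 162 is a counterexample.

k = 162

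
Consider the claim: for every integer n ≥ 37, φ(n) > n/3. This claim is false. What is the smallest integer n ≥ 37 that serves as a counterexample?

The first 5 eligible values, up to n = 41, all satisfy the conclusion.
n = 42: φ(42) = 12 and 42/3 = 14, so φ(42) ≤ 42/3.

n = 42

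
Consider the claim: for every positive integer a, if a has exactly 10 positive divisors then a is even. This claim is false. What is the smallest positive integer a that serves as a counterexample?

a = 405

We need the least positive integer a for which a has exactly 10 positive divisors but a is odd.
For a = 48, 80, 112, 162, 176, 208, 272, 304, 368 the conclusion holds.
a = 405: divisors of 405: 10 divisors; 405 is odd.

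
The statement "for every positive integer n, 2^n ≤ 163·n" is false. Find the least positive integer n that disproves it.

A counterexample is any positive integer n such that 2^n > 163·n; we check each in order.
The first 10 eligible values, up to n = 10, all satisfy the conclusion.
n = 11: 2^n = 2048 and 163·n = 1793, so 2048 > 1793.

n = 11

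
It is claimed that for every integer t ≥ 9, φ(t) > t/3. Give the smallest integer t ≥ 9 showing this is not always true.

t = 9: φ(9) = 6 and 9/3 = 3, so φ(9) > 9/3.
t = 10: φ(10) = 4 and 10/3 = 10/3, so φ(10) > 10/3.
t = 11: φ(11) = 10 and 11/3 = 11/3, so φ(11) > 11/3.
t = 12: φ(12) = 4 and 12/3 = 4, so φ(12) ≤ 12/3.
So t = 12 is the smallest counterexample.

t = 12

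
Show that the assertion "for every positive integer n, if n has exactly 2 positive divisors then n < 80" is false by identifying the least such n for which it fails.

A counterexample is any positive integer n such that n has exactly 2 positive divisors but the claim fails; we check each in order.
For n = 2, 3, 5, 7, …, 71, 73, 79 the conclusion holds.
n = 83: τ(83) = 2; 83 ≥ 80.

n = 83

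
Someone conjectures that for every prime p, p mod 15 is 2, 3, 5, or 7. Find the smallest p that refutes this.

Check each prime p in order until the claim fails.
The first 4 eligible values, up to p = 7, all satisfy the conclusion.
p = 11: 11 mod 15 = 11 — not in {2, 3, 5, 7}.

p = 11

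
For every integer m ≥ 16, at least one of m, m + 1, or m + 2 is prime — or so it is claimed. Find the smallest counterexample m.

We need the least integer m ≥ 16 for which m, m + 1, m + 2 are all composite.
The first 4 eligible values, up to m = 19, all satisfy the conclusion.
m = 20: 20 = 2 × 10; 21 = 3 × 7; 22 = 2 × 11 — all composite.

m = 20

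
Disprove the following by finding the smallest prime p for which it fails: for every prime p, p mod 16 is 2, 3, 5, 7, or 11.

p = 13

For p = 2, 3, 5, 7, 11 the conclusion holds.
p = 13: 13 mod 16 = 13 — not in {2, 3, 5, 7, 11}.
Thus p = 13 disproves the claim, and no smaller p works.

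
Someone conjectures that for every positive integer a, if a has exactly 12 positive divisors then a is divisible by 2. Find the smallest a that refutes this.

a = 315

A counterexample is any positive integer a such that a has exactly 12 positive divisors but a is not divisible by 2; we check each in order.
The first 24 eligible values, up to a = 308, all satisfy the conclusion.
a = 315: τ(315) = 12; 315 mod 2 = 1.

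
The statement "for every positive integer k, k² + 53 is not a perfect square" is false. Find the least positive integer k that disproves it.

The first 25 eligible values, up to k = 25, all satisfy the conclusion.
k = 26: 26² + 53 = 729 = 27², a perfect square.
So k = 26 is the smallest counterexample.

k = 26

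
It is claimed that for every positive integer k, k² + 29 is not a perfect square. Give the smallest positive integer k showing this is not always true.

k = 14

The first 13 eligible values, up to k = 13, all satisfy the conclusion.
k = 14: 14² + 29 = 225 = 15², a perfect square.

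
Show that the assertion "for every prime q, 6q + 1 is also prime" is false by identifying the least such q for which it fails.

q = 2: 6q + 1 = 13, prime.
q = 3: 6q + 1 = 19, prime.
q = 5: 6q + 1 = 31, prime.
q = 7: 6q + 1 = 43, prime.
q = 11: 6q + 1 = 67, prime.
q = 13: 6q + 1 = 79, prime.
q = 17: 6q + 1 = 103, prime.
q = 19: 6q + 1 = 115 = 5 × 23, not prime.
Thus q = 19 disproves the claim, and no smaller q works.

q = 19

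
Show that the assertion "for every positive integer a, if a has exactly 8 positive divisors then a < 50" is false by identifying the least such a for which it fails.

a = 54

Check each positive integer a in order until a has exactly 8 positive divisors but the claim fails.
a = 24: τ(24) = 8; 24 < 50.
a = 30: τ(30) = 8; 30 < 50.
a = 40: τ(40) = 8; 40 < 50.
a = 42: τ(42) = 8; 42 < 50.
a = 54: τ(54) = 8; 54 ≥ 50.
Hence a = 54 is a counterexample.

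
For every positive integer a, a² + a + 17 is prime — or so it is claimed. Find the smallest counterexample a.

a = 16

We need the least positive integer a for which a² + a + 17 is not prime.
For a = 1, 2, 3, 4, …, 13, 14, 15 the conclusion holds.
a = 16: a² + a + 17 = 289 = 17 × 17, composite.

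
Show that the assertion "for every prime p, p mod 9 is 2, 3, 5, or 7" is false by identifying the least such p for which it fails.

p = 13

We need the least prime p for which the claim fails.
For p = 2, 3, 5, 7, 11 the conclusion holds.
p = 13: 13 mod 9 = 4 — not in {2, 3, 5, 7}.
Hence p = 13 is a counterexample.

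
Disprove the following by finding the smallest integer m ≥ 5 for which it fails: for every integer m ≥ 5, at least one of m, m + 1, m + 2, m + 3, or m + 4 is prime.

Check each integer m ≥ 5 in order until m, m + 1, m + 2, m + 3, m + 4 are all composite.
For m = 5, 6, 7, 8, …, 21, 22, 23 the conclusion holds.
m = 24: 24 = 2 × 12; 25 = 5 × 5; 26 = 2 × 13; 27 = 3 × 9; 28 = 2 × 14 — all composite.

m = 24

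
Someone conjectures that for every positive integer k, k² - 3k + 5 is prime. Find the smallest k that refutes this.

For k = 1, 2, 3 the conclusion holds.
k = 4: k² - 3k + 5 = 9 = 3 × 3, composite.
Thus k = 4 disproves the claim, and no smaller k works.

k = 4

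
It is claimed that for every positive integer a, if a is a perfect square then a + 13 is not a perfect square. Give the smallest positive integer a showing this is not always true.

A counterexample is any positive integer a such that a is a perfect square but a + 13 is a perfect square; we check each in order.
For a = 1, 4, 9, 16, 25 the conclusion holds.
a = 36: 36 = 6² and 36 + 13 = 49 = 7².

a = 36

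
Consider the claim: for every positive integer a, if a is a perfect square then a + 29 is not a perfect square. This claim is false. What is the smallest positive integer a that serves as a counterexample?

For a = 1, 4, 9, 16, …, 121, 144, 169 the conclusion holds.
a = 196: 196 = 14² and 196 + 29 = 225 = 15².

a = 196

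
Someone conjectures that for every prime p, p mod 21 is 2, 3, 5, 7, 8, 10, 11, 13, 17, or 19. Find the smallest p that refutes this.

For p = 2, 3, 5, 7, …, 23, 29, 31 the conclusion holds.
p = 37: 37 mod 21 = 16 — not in {2, 3, 5, 7, 8, 10, 11, 13, 17, 19}.
Hence p = 37 is a counterexample.

p = 37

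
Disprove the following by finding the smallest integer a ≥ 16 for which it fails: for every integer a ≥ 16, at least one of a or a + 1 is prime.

a = 20

For a = 16, 17, 18, 19 the conclusion holds.
a = 20: 20 = 2 × 10; 21 = 3 × 7 — both composite.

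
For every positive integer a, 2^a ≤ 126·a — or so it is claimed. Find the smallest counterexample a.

a = 11

For a = 1, 2, 3, 4, 5, 6, 7, 8, 9, 10 the conclusion holds.
a = 11: 2^a = 2048 and 126·a = 1386, so 2048 > 1386.
So a = 11 is the smallest counterexample.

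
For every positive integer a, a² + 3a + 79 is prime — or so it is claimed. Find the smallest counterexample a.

a = 5

The first 4 eligible values, up to a = 4, all satisfy the conclusion.
a = 5: a² + 3a + 79 = 119 = 7 × 17, composite.
So a = 5 is the smallest counterexample.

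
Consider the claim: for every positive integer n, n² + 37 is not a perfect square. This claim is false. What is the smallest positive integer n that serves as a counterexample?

For n = 1, 2, 3, 4, …, 15, 16, 17 the conclusion holds.
n = 18: 18² + 37 = 361 = 19², a perfect square.
Hence n = 18 is a counterexample.

n = 18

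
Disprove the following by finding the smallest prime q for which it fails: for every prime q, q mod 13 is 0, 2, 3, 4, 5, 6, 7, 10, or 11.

q = 47

The first 14 eligible values, up to q = 43, all satisfy the conclusion.
q = 47: 47 mod 13 = 8 — not in {0, 2, 3, 4, 5, 6, 7, 10, 11}.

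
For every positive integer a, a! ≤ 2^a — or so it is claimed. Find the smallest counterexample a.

Check each positive integer a in order until a! > 2^a.
For a = 1, 2, 3 the conclusion holds.
a = 4: a! = 24 and 2^a = 16, so 24 > 16.
Hence a = 4 is a counterexample.

a = 4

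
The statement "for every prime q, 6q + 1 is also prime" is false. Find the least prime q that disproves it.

q = 19

Check each prime q in order until 6q + 1 is not prime.
The first 7 eligible values, up to q = 17, all satisfy the conclusion.
q = 19: 6q + 1 = 115 = 5 × 23, not prime.
So q = 19 is the smallest counterexample.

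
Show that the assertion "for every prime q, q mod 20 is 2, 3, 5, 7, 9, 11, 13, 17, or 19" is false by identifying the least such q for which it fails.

q = 41

A counterexample is any prime q such that the claim fails; we check each in order.
For q = 2, 3, 5, 7, …, 29, 31, 37 the conclusion holds.
q = 41: 41 mod 20 = 1 — not in {2, 3, 5, 7, 9, 11, 13, 17, 19}.
So q = 41 is the smallest counterexample.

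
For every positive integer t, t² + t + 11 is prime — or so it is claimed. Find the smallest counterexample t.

We need the least positive integer t for which t² + t + 11 is not prime.
For t = 1, 2, 3, 4, 5, 6, 7, 8, 9 the conclusion holds.
t = 10: t² + t + 11 = 121 = 11 × 11, composite.
Hence t = 10 is a counterexample.

t = 10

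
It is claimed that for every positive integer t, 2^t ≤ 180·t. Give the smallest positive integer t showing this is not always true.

t = 11

Check each positive integer t in order until 2^t > 180·t.
The first 10 eligible values, up to t = 10, all satisfy the conclusion.
t = 11: 2^t = 2048 and 180·t = 1980, so 2048 > 1980.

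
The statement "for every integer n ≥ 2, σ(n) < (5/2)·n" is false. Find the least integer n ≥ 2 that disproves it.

n = 24

We need the least integer n ≥ 2 for which the claim fails.
The first 22 eligible values, up to n = 23, all satisfy the conclusion.
n = 24: σ(24) = 60; 60 ≥ 60.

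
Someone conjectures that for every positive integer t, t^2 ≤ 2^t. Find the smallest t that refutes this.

t = 3

We need the least positive integer t for which t^2 > 2^t.
t = 1: t^2 = 1 and 2^t = 2, so 1 ≤ 2.
t = 2: t^2 = 4 and 2^t = 4, so 4 ≤ 4.
t = 3: t^2 = 9 and 2^t = 8, so 9 > 8.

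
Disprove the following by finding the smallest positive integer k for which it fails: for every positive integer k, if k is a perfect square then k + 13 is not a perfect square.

We need the least positive integer k for which k is a perfect square but k + 13 is a perfect square.
The first 5 eligible values, up to k = 25, all satisfy the conclusion.
k = 36: 36 = 6² and 36 + 13 = 49 = 7².
So k = 36 is the smallest counterexample.

k = 36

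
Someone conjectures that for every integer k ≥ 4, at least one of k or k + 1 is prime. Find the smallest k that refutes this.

k = 4: 5 is prime.
k = 5: 5 is prime.
k = 6: 7 is prime.
k = 7: 7 is prime.
k = 8: 8 = 2 × 4; 9 = 3 × 3 — both composite.
Thus k = 8 disproves the claim, and no smaller k works.

k = 8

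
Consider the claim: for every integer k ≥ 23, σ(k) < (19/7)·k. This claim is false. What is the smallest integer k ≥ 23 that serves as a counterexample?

k = 60

For k = 23, 24, 25, 26, …, 57, 58, 59 the conclusion holds.
k = 60: σ(60) = 168; 168 ≥ 1140/7.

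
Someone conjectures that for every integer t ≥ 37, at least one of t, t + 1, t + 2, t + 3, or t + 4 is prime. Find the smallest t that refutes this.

Check each integer t ≥ 37 in order until t, t + 1, t + 2, t + 3, t + 4 are all composite.
The first 11 eligible values, up to t = 47, all satisfy the conclusion.
t = 48: 48 = 2 × 24; 49 = 7 × 7; 50 = 2 × 25; 51 = 3 × 17; 52 = 2 × 26 — all composite.
Hence t = 48 is a counterexample.

t = 48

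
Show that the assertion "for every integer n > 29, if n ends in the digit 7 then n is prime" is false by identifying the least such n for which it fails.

Check each integer n > 29 in order until n ends in the digit 7 but n is not prime.
For n = 37, 47 the conclusion holds.
n = 57: 57 ends in 7; 57 = 3 × 19, composite.
Hence n = 57 is a counterexample.

n = 57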